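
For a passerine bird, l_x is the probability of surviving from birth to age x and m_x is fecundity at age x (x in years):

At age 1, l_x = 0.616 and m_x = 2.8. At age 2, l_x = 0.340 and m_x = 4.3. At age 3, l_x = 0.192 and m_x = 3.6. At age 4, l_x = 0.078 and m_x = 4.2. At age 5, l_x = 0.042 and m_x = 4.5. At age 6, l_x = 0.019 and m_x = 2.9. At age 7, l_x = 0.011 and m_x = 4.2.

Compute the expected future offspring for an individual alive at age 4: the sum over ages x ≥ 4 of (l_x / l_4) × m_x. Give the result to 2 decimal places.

l_4 = 0.078. Conditional survival from age 4 to x is l_x / l_4.
  x=4: (0.078/0.078) × 4.2 = 4.2000
  x=5: (0.042/0.078) × 4.5 = 2.4231
  x=6: (0.019/0.078) × 2.9 = 0.7064
  x=7: (0.011/0.078) × 4.2 = 0.5923
Sum = 4.2000 + 2.4231 + 0.7064 + 0.5923 = 7.9218

7.92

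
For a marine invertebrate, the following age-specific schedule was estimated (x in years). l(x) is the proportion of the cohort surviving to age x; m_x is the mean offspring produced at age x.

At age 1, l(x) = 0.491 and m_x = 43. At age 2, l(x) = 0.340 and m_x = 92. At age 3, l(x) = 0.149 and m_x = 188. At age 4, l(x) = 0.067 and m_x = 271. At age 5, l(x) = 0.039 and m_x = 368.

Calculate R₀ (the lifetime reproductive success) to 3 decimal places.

R₀ = Σ l(x) m_x:
  age 1: 0.491 × 43 = 21.1130
  age 2: 0.340 × 92 = 31.2800
  age 3: 0.149 × 188 = 28.0120
  age 4: 0.067 × 271 = 18.1570
  age 5: 0.039 × 368 = 14.3520
R₀ = 21.1130 + 31.2800 + 28.0120 + 18.1570 + 14.3520 = 112.9140

112.914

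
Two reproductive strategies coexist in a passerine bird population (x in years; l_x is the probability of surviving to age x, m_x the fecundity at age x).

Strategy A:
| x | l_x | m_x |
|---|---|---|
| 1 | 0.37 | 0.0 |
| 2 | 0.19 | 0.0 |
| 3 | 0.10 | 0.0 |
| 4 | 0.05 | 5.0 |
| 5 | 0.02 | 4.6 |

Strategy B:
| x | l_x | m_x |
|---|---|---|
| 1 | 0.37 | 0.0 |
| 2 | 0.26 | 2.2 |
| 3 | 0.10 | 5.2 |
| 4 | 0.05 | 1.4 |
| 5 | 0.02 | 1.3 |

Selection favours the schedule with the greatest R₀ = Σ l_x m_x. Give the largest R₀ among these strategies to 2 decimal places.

1.19

Strategy A: R₀ = 0.37×0.0 + 0.19×0.0 + 0.10×0.0 + 0.05×5.0 + 0.02×4.6 = 0.3420
Strategy B: R₀ = 0.37×0.0 + 0.26×2.2 + 0.10×5.2 + 0.05×1.4 + 0.02×1.3 = 1.1880
Highest R₀: strategy B with 1.1880.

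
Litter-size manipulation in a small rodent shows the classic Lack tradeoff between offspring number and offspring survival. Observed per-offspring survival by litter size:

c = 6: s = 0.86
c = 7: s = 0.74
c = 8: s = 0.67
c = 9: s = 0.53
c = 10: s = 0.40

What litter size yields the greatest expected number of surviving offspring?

8

Expected surviving offspring = c × s(c):
  c=6: 6 × 0.86 = 5.160
  c=7: 7 × 0.74 = 5.180
  c=8: 8 × 0.67 = 5.360
  c=9: 9 × 0.53 = 4.770
  c=10: 10 × 0.40 = 4.000
Maximum at c = 8 (5.360 surviving offspring).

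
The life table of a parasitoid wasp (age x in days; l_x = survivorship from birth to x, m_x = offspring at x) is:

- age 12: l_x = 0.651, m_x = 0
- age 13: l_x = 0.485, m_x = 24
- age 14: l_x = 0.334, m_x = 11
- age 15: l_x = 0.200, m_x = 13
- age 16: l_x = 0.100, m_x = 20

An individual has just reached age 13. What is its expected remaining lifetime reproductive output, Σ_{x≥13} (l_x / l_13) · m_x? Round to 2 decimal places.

l_13 = 0.485. Conditional survival from age 13 to x is l_x / l_13.
  x=13: (0.485/0.485) × 24 = 24.0000
  x=14: (0.334/0.485) × 11 = 7.5753
  x=15: (0.200/0.485) × 13 = 5.3608
  x=16: (0.100/0.485) × 20 = 4.1237
Sum = 24.0000 + 7.5753 + 5.3608 + 4.1237 = 41.0598

41.06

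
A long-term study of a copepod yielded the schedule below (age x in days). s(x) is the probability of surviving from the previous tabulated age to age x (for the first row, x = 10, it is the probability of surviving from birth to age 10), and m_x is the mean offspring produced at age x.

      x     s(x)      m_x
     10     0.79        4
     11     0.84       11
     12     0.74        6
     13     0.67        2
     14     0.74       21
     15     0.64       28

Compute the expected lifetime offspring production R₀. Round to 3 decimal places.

23.540

Survivorship from birth: l_x = s_10·s_11·…·s_x.
  l_10 = 0.79000
  l_11 = 0.66360
  l_12 = 0.49106
  l_13 = 0.32901
  l_14 = 0.24347
  l_15 = 0.15582
R₀ = Σ l_x m_x:
  age 10: 0.79000 × 4 = 3.1600
  age 11: 0.66360 × 11 = 7.2996
  age 12: 0.49106 × 6 = 2.9464
  age 13: 0.32901 × 2 = 0.6580
  age 14: 0.24347 × 21 = 5.1129
  age 15: 0.15582 × 28 = 4.3630
R₀ = 3.1600 + 7.2996 + 2.9464 + 0.6580 + 5.1129 + 4.3630 = 23.5398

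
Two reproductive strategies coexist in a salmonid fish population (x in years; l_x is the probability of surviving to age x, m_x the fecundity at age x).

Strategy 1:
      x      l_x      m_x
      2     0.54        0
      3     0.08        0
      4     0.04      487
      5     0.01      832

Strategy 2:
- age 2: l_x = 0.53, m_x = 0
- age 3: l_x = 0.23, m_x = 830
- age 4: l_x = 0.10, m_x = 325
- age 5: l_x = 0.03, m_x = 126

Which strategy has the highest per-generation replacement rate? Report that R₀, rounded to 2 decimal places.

227.18

Strategy 1: R₀ = 0.54×0 + 0.08×0 + 0.04×487 + 0.01×832 = 27.8000
Strategy 2: R₀ = 0.53×0 + 0.23×830 + 0.10×325 + 0.03×126 = 227.1800
Highest R₀: strategy 2 with 227.1800.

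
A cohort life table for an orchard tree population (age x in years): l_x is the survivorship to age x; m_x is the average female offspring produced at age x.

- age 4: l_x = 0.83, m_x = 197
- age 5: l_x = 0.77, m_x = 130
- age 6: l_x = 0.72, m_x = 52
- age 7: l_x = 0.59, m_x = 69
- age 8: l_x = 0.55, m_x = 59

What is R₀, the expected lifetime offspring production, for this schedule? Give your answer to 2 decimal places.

374.21

R₀ = Σ l_x m_x:
  age 4: 0.83 × 197 = 163.5100
  age 5: 0.77 × 130 = 100.1000
  age 6: 0.72 × 52 = 37.4400
  age 7: 0.59 × 69 = 40.7100
  age 8: 0.55 × 59 = 32.4500
R₀ = 163.5100 + 100.1000 + 37.4400 + 40.7100 + 32.4500 = 374.2100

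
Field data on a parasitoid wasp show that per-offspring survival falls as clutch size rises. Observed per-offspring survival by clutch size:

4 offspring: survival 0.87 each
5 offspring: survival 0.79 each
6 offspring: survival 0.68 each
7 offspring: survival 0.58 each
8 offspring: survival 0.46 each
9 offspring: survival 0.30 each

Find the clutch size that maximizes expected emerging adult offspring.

Expected emerging adult offspring = c × s(c):
  c=4: 4 × 0.87 = 3.480
  c=5: 5 × 0.79 = 3.950
  c=6: 6 × 0.68 = 4.080
  c=7: 7 × 0.58 = 4.060
  c=8: 8 × 0.46 = 3.680
  c=9: 9 × 0.30 = 2.700
Maximum at c = 6 (4.080 emerging adult offspring).

6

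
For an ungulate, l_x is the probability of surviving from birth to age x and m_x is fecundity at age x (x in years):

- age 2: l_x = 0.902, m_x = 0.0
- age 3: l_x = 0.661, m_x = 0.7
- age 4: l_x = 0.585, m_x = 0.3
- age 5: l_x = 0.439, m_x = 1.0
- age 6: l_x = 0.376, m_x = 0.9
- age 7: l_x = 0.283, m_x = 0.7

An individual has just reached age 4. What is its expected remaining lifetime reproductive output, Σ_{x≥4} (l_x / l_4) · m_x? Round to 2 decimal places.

1.97

l_4 = 0.585. Conditional survival from age 4 to x is l_x / l_4.
  x=4: (0.585/0.585) × 0.3 = 0.3000
  x=5: (0.439/0.585) × 1.0 = 0.7504
  x=6: (0.376/0.585) × 0.9 = 0.5785
  x=7: (0.283/0.585) × 0.7 = 0.3386
Sum = 0.3000 + 0.7504 + 0.5785 + 0.3386 = 1.9675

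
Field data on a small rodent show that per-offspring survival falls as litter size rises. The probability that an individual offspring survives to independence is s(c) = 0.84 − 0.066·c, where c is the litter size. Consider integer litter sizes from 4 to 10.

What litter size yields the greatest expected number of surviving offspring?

Expected surviving offspring = c × s(c):
  c=4: 4 × 0.576 = 2.304
  c=5: 5 × 0.510 = 2.550
  c=6: 6 × 0.444 = 2.664
  c=7: 7 × 0.378 = 2.646
  c=8: 8 × 0.312 = 2.496
  c=9: 9 × 0.246 = 2.214
  c=10: 10 × 0.180 = 1.800
Maximum at c = 6 (2.664 surviving offspring).

6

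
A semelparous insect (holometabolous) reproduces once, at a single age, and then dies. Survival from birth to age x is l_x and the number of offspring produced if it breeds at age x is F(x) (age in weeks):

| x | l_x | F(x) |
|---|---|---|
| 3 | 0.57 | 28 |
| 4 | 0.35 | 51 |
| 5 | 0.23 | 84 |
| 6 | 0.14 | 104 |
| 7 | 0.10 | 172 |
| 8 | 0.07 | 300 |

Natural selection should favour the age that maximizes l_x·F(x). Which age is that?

8

Expected offspring if breeding at age x = l_x × F(x):
  age 3: 0.57 × 28 = 15.960
  age 4: 0.35 × 51 = 17.850
  age 5: 0.23 × 84 = 19.320
  age 6: 0.14 × 104 = 14.560
  age 7: 0.10 × 172 = 17.200
  age 8: 0.07 × 300 = 21.000
Maximum at age 8 (21.000).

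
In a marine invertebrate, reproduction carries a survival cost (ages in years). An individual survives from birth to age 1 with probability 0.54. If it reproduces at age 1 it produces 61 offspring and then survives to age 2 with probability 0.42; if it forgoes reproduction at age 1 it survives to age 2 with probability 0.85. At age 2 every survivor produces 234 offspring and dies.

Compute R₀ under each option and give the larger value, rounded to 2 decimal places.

107.41

breed at age 1: R₀ = 0.54 × (61 + 0.42 × 234) = 0.54 × 159.2800 = 86.0112
delay to age 2: R₀ = 0.54 × (0.85 × 234) = 0.54 × 198.9000 = 107.4060
Higher: delay to age 2 (107.4060).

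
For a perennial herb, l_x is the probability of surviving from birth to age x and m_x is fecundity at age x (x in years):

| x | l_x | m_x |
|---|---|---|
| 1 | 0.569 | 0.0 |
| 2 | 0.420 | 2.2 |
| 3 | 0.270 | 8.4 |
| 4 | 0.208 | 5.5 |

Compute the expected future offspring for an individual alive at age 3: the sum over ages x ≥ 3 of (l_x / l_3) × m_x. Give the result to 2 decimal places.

12.64

l_3 = 0.270. Conditional survival from age 3 to x is l_x / l_3.
  x=3: (0.270/0.270) × 8.4 = 8.4000
  x=4: (0.208/0.270) × 5.5 = 4.2370
Sum = 8.4000 + 4.2370 = 12.6370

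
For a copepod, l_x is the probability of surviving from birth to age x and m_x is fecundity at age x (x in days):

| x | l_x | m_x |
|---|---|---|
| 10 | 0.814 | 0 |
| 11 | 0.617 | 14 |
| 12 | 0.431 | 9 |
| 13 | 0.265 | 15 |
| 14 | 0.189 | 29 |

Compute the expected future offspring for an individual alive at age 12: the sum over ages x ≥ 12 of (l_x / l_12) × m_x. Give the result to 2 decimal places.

30.94

l_12 = 0.431. Conditional survival from age 12 to x is l_x / l_12.
  x=12: (0.431/0.431) × 9 = 9.0000
  x=13: (0.265/0.431) × 15 = 9.2227
  x=14: (0.189/0.431) × 29 = 12.7169
Sum = 9.0000 + 9.2227 + 12.7169 = 30.9397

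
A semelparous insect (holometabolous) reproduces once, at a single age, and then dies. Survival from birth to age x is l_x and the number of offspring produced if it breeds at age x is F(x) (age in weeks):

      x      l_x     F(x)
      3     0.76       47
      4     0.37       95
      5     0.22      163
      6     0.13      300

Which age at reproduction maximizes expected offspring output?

Expected offspring if breeding at age x = l_x × F(x):
  age 3: 0.76 × 47 = 35.720
  age 4: 0.37 × 95 = 35.150
  age 5: 0.22 × 163 = 35.860
  age 6: 0.13 × 300 = 39.000
Maximum at age 6 (39.000).

6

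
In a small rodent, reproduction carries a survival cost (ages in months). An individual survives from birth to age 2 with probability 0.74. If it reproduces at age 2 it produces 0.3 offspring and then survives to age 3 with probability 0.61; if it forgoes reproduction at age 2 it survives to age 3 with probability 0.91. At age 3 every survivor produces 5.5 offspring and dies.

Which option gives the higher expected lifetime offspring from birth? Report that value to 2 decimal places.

3.70

breed at age 2: R₀ = 0.74 × (0.3 + 0.61 × 5.5) = 0.74 × 3.6550 = 2.7047
delay to age 3: R₀ = 0.74 × (0.91 × 5.5) = 0.74 × 5.0050 = 3.7037
Higher: delay to age 3 (3.7037).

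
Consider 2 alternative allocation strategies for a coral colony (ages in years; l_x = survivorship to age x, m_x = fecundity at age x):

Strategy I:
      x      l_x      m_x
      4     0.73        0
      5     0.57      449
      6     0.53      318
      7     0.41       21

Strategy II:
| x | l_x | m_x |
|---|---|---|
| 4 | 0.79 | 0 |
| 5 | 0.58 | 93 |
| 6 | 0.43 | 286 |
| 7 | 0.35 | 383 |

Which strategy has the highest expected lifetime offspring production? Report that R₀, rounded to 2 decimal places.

Strategy I: R₀ = 0.73×0 + 0.57×449 + 0.53×318 + 0.41×21 = 433.0800
Strategy II: R₀ = 0.79×0 + 0.58×93 + 0.43×286 + 0.35×383 = 310.9700
Highest R₀: strategy I with 433.0800.

433.08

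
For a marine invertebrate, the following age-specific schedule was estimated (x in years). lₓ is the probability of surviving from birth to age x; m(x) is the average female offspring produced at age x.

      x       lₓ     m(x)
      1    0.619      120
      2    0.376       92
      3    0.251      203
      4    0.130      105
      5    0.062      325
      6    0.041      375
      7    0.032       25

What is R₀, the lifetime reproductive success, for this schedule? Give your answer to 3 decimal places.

R₀ = Σ lₓ m(x):
  age 1: 0.619 × 120 = 74.2800
  age 2: 0.376 × 92 = 34.5920
  age 3: 0.251 × 203 = 50.9530
  age 4: 0.130 × 105 = 13.6500
  age 5: 0.062 × 325 = 20.1500
  age 6: 0.041 × 375 = 15.3750
  age 7: 0.032 × 25 = 0.8000
R₀ = 74.2800 + 34.5920 + 50.9530 + 13.6500 + 20.1500 + 15.3750 + 0.8000 = 209.8000

209.800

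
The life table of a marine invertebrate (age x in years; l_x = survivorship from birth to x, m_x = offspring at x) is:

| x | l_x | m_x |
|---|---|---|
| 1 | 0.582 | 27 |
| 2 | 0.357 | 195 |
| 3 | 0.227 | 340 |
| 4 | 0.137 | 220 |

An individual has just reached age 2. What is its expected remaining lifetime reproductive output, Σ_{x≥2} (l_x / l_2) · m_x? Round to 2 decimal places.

495.62

l_2 = 0.357. Conditional survival from age 2 to x is l_x / l_2.
  x=2: (0.357/0.357) × 195 = 195.0000
  x=3: (0.227/0.357) × 340 = 216.1905
  x=4: (0.137/0.357) × 220 = 84.4258
Sum = 195.0000 + 216.1905 + 84.4258 = 495.6162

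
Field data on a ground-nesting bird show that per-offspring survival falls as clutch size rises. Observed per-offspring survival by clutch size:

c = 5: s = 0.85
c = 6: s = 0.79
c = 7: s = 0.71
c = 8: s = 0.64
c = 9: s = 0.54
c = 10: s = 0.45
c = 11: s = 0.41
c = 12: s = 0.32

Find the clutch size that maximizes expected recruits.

Expected recruits = c × s(c):
  c=5: 5 × 0.85 = 4.250
  c=6: 6 × 0.79 = 4.740
  c=7: 7 × 0.71 = 4.970
  c=8: 8 × 0.64 = 5.120
  c=9: 9 × 0.54 = 4.860
  c=10: 10 × 0.45 = 4.500
  c=11: 11 × 0.41 = 4.510
  c=12: 12 × 0.32 = 3.840
Maximum at c = 8 (5.120 recruits).

8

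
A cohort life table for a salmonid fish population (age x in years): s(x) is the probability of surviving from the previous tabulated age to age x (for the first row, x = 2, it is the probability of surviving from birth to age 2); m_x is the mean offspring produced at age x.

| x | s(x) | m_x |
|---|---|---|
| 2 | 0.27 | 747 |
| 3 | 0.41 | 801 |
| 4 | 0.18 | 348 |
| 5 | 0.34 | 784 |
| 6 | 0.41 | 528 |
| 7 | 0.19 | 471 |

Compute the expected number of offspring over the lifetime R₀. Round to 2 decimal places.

Survivorship from birth: l_x = s_2·s_3·…·s_x.
  l_2 = 0.27000
  l_3 = 0.11070
  l_4 = 0.01993
  l_5 = 0.00677
  l_6 = 0.00278
  l_7 = 0.00053
R₀ = Σ l_x m_x:
  age 2: 0.27000 × 747 = 201.6900
  age 3: 0.11070 × 801 = 88.6707
  age 4: 0.01993 × 348 = 6.9356
  age 5: 0.00677 × 784 = 5.3077
  age 6: 0.00278 × 528 = 1.4678
  age 7: 0.00053 × 471 = 0.2496
R₀ = 201.6900 + 88.6707 + 6.9356 + 5.3077 + 1.4678 + 0.2496 = 304.3215

304.32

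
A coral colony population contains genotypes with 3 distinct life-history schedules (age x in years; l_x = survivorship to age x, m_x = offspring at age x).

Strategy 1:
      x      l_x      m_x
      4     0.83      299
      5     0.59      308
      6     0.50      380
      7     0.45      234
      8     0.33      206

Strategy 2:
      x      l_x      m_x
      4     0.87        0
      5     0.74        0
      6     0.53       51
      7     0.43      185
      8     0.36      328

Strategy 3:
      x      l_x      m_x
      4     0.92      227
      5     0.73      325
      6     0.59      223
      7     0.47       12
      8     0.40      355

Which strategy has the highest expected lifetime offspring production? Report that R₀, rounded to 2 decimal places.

793.17

Strategy 1: R₀ = 0.83×299 + 0.59×308 + 0.50×380 + 0.45×234 + 0.33×206 = 793.1700
Strategy 2: R₀ = 0.87×0 + 0.74×0 + 0.53×51 + 0.43×185 + 0.36×328 = 224.6600
Strategy 3: R₀ = 0.92×227 + 0.73×325 + 0.59×223 + 0.47×12 + 0.40×355 = 725.3000
Highest R₀: strategy 1 with 793.1700.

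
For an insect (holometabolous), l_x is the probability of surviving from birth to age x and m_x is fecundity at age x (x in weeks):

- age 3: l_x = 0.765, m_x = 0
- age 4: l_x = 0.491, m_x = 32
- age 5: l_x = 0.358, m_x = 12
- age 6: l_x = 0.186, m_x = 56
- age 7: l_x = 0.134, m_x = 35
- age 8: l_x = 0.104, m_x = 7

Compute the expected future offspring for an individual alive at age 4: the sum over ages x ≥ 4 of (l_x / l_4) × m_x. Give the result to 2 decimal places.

73.00

l_4 = 0.491. Conditional survival from age 4 to x is l_x / l_4.
  x=4: (0.491/0.491) × 32 = 32.0000
  x=5: (0.358/0.491) × 12 = 8.7495
  x=6: (0.186/0.491) × 56 = 21.2138
  x=7: (0.134/0.491) × 35 = 9.5519
  x=8: (0.104/0.491) × 7 = 1.4827
Sum = 32.0000 + 8.7495 + 21.2138 + 9.5519 + 1.4827 = 72.9980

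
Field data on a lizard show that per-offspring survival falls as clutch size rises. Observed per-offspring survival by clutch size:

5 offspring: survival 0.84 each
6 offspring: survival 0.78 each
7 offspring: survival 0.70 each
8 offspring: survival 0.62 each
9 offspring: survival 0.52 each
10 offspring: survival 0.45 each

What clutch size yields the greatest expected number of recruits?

8

Expected recruits = c × s(c):
  c=5: 5 × 0.84 = 4.200
  c=6: 6 × 0.78 = 4.680
  c=7: 7 × 0.70 = 4.900
  c=8: 8 × 0.62 = 4.960
  c=9: 9 × 0.52 = 4.680
  c=10: 10 × 0.45 = 4.500
Maximum at c = 8 (4.960 recruits).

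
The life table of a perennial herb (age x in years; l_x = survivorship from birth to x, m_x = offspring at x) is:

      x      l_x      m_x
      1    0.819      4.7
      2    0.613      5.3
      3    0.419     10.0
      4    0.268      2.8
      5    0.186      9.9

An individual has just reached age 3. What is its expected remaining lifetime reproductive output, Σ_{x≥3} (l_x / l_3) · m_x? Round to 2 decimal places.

16.19

l_3 = 0.419. Conditional survival from age 3 to x is l_x / l_3.
  x=3: (0.419/0.419) × 10.0 = 10.0000
  x=4: (0.268/0.419) × 2.8 = 1.7909
  x=5: (0.186/0.419) × 9.9 = 4.3947
Sum = 10.0000 + 1.7909 + 4.3947 = 16.1857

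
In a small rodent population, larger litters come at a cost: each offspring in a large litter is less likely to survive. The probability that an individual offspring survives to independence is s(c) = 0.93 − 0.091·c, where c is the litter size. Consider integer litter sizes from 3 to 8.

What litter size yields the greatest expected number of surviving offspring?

5

Expected surviving offspring = c × s(c):
  c=3: 3 × 0.657 = 1.971
  c=4: 4 × 0.566 = 2.264
  c=5: 5 × 0.475 = 2.375
  c=6: 6 × 0.384 = 2.304
  c=7: 7 × 0.293 = 2.051
  c=8: 8 × 0.202 = 1.616
Maximum at c = 5 (2.375 surviving offspring).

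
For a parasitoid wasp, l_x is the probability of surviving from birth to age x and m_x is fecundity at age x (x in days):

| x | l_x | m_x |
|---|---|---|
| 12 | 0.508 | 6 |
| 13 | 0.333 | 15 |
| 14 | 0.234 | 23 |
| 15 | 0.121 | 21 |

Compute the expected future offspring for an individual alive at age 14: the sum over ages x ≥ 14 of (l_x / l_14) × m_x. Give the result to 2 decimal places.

l_14 = 0.234. Conditional survival from age 14 to x is l_x / l_14.
  x=14: (0.234/0.234) × 23 = 23.0000
  x=15: (0.121/0.234) × 21 = 10.8590
Sum = 23.0000 + 10.8590 = 33.8590

33.86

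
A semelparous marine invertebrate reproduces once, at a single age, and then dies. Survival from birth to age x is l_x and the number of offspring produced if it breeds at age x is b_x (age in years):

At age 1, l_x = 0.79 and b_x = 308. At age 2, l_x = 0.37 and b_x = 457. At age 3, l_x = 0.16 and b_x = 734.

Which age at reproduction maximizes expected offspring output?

Expected offspring if breeding at age x = l_x × b_x:
  age 1: 0.79 × 308 = 243.320
  age 2: 0.37 × 457 = 169.090
  age 3: 0.16 × 734 = 117.440
Maximum at age 1 (243.320).

1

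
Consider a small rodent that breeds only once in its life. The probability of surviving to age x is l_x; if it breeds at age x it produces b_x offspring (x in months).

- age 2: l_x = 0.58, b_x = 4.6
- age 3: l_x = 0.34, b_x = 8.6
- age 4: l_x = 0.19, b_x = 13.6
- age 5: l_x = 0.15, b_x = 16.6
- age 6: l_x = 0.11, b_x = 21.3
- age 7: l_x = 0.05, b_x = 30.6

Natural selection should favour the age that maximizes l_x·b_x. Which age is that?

3

Expected offspring if breeding at age x = l_x × b_x:
  age 2: 0.58 × 4.6 = 2.668
  age 3: 0.34 × 8.6 = 2.924
  age 4: 0.19 × 13.6 = 2.584
  age 5: 0.15 × 16.6 = 2.490
  age 6: 0.11 × 21.3 = 2.343
  age 7: 0.05 × 30.6 = 1.530
Maximum at age 3 (2.924).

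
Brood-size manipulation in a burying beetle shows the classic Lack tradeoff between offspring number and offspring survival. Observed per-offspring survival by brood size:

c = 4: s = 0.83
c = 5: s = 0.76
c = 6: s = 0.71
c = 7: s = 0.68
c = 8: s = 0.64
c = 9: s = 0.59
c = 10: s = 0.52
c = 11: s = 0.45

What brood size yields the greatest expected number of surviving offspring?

Expected surviving offspring = c × s(c):
  c=4: 4 × 0.83 = 3.320
  c=5: 5 × 0.76 = 3.800
  c=6: 6 × 0.71 = 4.260
  c=7: 7 × 0.68 = 4.760
  c=8: 8 × 0.64 = 5.120
  c=9: 9 × 0.59 = 5.310
  c=10: 10 × 0.52 = 5.200
  c=11: 11 × 0.45 = 4.950
Maximum at c = 9 (5.310 surviving offspring).

9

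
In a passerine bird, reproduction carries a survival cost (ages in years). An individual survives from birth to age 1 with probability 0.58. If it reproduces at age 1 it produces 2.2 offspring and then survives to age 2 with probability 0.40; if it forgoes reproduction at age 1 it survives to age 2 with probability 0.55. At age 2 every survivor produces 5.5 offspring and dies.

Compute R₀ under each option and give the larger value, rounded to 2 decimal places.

breed at age 1: R₀ = 0.58 × (2.2 + 0.40 × 5.5) = 0.58 × 4.4000 = 2.5520
delay to age 2: R₀ = 0.58 × (0.55 × 5.5) = 0.58 × 3.0250 = 1.7545
Higher: breed at age 1 (2.5520).

2.55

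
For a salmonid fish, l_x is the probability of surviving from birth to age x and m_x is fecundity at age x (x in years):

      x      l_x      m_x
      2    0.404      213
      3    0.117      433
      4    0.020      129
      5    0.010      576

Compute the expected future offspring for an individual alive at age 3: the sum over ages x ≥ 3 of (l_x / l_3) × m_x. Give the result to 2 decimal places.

l_3 = 0.117. Conditional survival from age 3 to x is l_x / l_3.
  x=3: (0.117/0.117) × 433 = 433.0000
  x=4: (0.020/0.117) × 129 = 22.0513
  x=5: (0.010/0.117) × 576 = 49.2308
Sum = 433.0000 + 22.0513 + 49.2308 = 504.2821

504.28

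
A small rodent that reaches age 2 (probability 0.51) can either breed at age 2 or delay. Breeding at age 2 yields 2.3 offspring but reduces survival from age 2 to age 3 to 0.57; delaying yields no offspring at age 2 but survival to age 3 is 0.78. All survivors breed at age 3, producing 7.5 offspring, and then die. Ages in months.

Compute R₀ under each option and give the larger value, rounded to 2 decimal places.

3.35

breed at age 2: R₀ = 0.51 × (2.3 + 0.57 × 7.5) = 0.51 × 6.5750 = 3.3532
delay to age 3: R₀ = 0.51 × (0.78 × 7.5) = 0.51 × 5.8500 = 2.9835
Higher: breed at age 2 (3.3532).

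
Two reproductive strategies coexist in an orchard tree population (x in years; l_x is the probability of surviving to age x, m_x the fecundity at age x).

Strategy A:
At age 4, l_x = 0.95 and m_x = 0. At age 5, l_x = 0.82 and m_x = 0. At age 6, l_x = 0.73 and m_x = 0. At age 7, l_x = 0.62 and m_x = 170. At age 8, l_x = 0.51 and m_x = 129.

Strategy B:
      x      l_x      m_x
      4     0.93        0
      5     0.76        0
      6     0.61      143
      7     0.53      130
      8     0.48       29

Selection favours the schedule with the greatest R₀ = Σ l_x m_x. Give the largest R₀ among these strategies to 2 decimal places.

171.19

Strategy A: R₀ = 0.95×0 + 0.82×0 + 0.73×0 + 0.62×170 + 0.51×129 = 171.1900
Strategy B: R₀ = 0.93×0 + 0.76×0 + 0.61×143 + 0.53×130 + 0.48×29 = 170.0500
Highest R₀: strategy A with 171.1900.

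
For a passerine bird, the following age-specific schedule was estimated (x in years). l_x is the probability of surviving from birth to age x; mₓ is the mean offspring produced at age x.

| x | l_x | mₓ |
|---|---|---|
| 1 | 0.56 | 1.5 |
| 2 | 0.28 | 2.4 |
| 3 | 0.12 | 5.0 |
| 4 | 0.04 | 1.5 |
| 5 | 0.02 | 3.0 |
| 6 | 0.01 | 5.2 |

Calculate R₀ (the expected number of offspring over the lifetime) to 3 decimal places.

R₀ = Σ l_x mₓ:
  age 1: 0.56 × 1.5 = 0.8400
  age 2: 0.28 × 2.4 = 0.6720
  age 3: 0.12 × 5.0 = 0.6000
  age 4: 0.04 × 1.5 = 0.0600
  age 5: 0.02 × 3.0 = 0.0600
  age 6: 0.01 × 5.2 = 0.0520
R₀ = 0.8400 + 0.6720 + 0.6000 + 0.0600 + 0.0600 + 0.0520 = 2.2840

2.284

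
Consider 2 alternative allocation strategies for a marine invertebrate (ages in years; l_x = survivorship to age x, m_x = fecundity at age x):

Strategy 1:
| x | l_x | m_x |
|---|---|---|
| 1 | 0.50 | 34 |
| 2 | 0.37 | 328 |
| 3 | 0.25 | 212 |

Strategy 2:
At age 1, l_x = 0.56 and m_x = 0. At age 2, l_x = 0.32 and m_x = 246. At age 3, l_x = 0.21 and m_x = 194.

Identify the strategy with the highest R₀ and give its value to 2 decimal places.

191.36

Strategy 1: R₀ = 0.50×34 + 0.37×328 + 0.25×212 = 191.3600
Strategy 2: R₀ = 0.56×0 + 0.32×246 + 0.21×194 = 119.4600
Highest R₀: strategy 1 with 191.3600.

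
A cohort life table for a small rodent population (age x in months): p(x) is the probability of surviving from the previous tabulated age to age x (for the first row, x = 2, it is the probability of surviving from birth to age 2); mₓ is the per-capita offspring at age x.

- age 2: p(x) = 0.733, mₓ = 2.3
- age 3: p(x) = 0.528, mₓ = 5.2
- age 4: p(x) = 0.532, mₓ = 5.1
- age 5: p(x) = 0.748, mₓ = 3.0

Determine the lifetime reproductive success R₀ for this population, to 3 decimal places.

5.211

Survivorship from birth: l_x = p_2·p_3·…·p_x.
  l_2 = 0.73300
  l_3 = 0.38702
  l_4 = 0.20590
  l_5 = 0.15401
R₀ = Σ l_x mₓ:
  age 2: 0.73300 × 2.3 = 1.6859
  age 3: 0.38702 × 5.2 = 2.0125
  age 4: 0.20590 × 5.1 = 1.0501
  age 5: 0.15401 × 3.0 = 0.4620
R₀ = 1.6859 + 2.0125 + 1.0501 + 0.4620 = 5.2105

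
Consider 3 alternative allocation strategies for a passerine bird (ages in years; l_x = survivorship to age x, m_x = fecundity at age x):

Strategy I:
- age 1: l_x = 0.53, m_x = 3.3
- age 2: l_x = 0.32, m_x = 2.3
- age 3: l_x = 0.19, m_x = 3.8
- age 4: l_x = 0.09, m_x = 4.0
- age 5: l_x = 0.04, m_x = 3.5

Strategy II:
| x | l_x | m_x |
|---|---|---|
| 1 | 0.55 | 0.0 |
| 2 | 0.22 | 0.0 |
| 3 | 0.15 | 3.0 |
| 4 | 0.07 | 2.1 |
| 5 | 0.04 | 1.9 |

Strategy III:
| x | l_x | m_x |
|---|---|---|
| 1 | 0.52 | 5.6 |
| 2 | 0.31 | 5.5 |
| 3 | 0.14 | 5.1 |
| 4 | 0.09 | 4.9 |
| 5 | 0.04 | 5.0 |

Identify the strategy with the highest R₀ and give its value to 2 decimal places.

Strategy I: R₀ = 0.53×3.3 + 0.32×2.3 + 0.19×3.8 + 0.09×4.0 + 0.04×3.5 = 3.7070
Strategy II: R₀ = 0.55×0.0 + 0.22×0.0 + 0.15×3.0 + 0.07×2.1 + 0.04×1.9 = 0.6730
Strategy III: R₀ = 0.52×5.6 + 0.31×5.5 + 0.14×5.1 + 0.09×4.9 + 0.04×5.0 = 5.9720
Highest R₀: strategy III with 5.9720.

5.97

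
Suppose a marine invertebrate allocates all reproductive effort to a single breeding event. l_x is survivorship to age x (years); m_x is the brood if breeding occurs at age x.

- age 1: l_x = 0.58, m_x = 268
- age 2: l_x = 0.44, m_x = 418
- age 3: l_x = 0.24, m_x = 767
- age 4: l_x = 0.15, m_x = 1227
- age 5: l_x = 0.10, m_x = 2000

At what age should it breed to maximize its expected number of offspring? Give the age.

Expected offspring if breeding at age x = l_x × m_x:
  age 1: 0.58 × 268 = 155.440
  age 2: 0.44 × 418 = 183.920
  age 3: 0.24 × 767 = 184.080
  age 4: 0.15 × 1227 = 184.050
  age 5: 0.10 × 2000 = 200.000
Maximum at age 5 (200.000).

5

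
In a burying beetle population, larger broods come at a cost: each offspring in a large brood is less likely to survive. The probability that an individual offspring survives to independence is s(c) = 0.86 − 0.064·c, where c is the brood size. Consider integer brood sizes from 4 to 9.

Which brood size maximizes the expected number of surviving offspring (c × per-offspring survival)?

7

Expected surviving offspring = c × s(c):
  c=4: 4 × 0.604 = 2.416
  c=5: 5 × 0.540 = 2.700
  c=6: 6 × 0.476 = 2.856
  c=7: 7 × 0.412 = 2.884
  c=8: 8 × 0.348 = 2.784
  c=9: 9 × 0.284 = 2.556
Maximum at c = 7 (2.884 surviving offspring).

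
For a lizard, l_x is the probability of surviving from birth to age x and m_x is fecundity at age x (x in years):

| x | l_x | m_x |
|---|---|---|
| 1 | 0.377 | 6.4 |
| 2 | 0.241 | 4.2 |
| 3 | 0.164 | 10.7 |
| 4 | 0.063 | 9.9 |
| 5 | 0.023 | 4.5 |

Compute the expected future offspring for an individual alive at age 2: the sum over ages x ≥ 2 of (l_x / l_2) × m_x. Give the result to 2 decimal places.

14.50

l_2 = 0.241. Conditional survival from age 2 to x is l_x / l_2.
  x=2: (0.241/0.241) × 4.2 = 4.2000
  x=3: (0.164/0.241) × 10.7 = 7.2813
  x=4: (0.063/0.241) × 9.9 = 2.5880
  x=5: (0.023/0.241) × 4.5 = 0.4295
Sum = 4.2000 + 7.2813 + 2.5880 + 0.4295 = 14.4988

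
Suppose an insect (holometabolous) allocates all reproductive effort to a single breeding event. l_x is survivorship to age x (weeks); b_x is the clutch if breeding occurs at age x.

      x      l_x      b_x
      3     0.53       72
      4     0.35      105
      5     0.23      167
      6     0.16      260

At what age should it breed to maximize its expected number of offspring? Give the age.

Expected offspring if breeding at age x = l_x × b_x:
  age 3: 0.53 × 72 = 38.160
  age 4: 0.35 × 105 = 36.750
  age 5: 0.23 × 167 = 38.410
  age 6: 0.16 × 260 = 41.600
Maximum at age 6 (41.600).

6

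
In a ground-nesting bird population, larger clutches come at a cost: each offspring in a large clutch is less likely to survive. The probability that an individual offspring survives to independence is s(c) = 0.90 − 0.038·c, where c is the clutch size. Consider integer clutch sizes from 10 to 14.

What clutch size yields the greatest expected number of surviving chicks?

Expected surviving chicks = c × s(c):
  c=10: 10 × 0.520 = 5.200
  c=11: 11 × 0.482 = 5.302
  c=12: 12 × 0.444 = 5.328
  c=13: 13 × 0.406 = 5.278
  c=14: 14 × 0.368 = 5.152
Maximum at c = 12 (5.328 surviving chicks).

12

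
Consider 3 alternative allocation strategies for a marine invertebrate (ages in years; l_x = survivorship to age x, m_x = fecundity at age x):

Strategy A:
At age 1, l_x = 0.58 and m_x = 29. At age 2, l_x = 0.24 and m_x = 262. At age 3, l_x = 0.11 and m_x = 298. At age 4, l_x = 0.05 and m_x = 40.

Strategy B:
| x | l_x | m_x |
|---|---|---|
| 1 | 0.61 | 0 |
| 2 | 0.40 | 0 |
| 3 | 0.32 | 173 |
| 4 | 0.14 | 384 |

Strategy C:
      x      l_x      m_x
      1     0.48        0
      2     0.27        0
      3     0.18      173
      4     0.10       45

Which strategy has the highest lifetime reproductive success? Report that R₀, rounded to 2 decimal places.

114.48

Strategy A: R₀ = 0.58×29 + 0.24×262 + 0.11×298 + 0.05×40 = 114.4800
Strategy B: R₀ = 0.61×0 + 0.40×0 + 0.32×173 + 0.14×384 = 109.1200
Strategy C: R₀ = 0.48×0 + 0.27×0 + 0.18×173 + 0.10×45 = 35.6400
Highest R₀: strategy A with 114.4800.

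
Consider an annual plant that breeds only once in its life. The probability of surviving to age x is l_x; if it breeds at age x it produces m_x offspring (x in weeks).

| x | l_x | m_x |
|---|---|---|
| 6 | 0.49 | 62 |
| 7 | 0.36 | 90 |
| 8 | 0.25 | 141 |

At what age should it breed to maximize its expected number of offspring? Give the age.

Expected offspring if breeding at age x = l_x × m_x:
  age 6: 0.49 × 62 = 30.380
  age 7: 0.36 × 90 = 32.400
  age 8: 0.25 × 141 = 35.250
Maximum at age 8 (35.250).

8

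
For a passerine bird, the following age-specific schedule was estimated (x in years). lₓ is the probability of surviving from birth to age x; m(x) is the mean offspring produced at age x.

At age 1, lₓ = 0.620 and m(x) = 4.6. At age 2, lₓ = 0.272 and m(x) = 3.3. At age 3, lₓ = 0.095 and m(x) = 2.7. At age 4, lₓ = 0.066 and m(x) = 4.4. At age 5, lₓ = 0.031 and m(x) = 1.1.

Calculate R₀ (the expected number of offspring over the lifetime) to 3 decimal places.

4.331

R₀ = Σ lₓ m(x):
  age 1: 0.620 × 4.6 = 2.8520
  age 2: 0.272 × 3.3 = 0.8976
  age 3: 0.095 × 2.7 = 0.2565
  age 4: 0.066 × 4.4 = 0.2904
  age 5: 0.031 × 1.1 = 0.0341
R₀ = 2.8520 + 0.8976 + 0.2565 + 0.2904 + 0.0341 = 4.3306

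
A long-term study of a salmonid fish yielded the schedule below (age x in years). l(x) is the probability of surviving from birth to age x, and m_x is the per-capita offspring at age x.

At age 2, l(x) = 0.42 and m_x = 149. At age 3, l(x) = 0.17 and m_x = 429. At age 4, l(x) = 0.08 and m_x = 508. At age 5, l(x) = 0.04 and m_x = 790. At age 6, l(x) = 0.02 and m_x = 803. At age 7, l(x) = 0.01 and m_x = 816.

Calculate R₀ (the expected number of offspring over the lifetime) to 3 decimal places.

231.970

R₀ = Σ l(x) m_x:
  age 2: 0.42 × 149 = 62.5800
  age 3: 0.17 × 429 = 72.9300
  age 4: 0.08 × 508 = 40.6400
  age 5: 0.04 × 790 = 31.6000
  age 6: 0.02 × 803 = 16.0600
  age 7: 0.01 × 816 = 8.1600
R₀ = 62.5800 + 72.9300 + 40.6400 + 31.6000 + 16.0600 + 8.1600 = 231.9700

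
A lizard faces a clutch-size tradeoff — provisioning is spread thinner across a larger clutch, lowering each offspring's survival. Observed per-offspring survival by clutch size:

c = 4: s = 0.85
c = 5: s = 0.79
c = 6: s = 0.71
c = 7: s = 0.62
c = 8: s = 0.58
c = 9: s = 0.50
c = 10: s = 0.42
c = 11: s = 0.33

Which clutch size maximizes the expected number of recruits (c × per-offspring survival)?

8

Expected recruits = c × s(c):
  c=4: 4 × 0.85 = 3.400
  c=5: 5 × 0.79 = 3.950
  c=6: 6 × 0.71 = 4.260
  c=7: 7 × 0.62 = 4.340
  c=8: 8 × 0.58 = 4.640
  c=9: 9 × 0.50 = 4.500
  c=10: 10 × 0.42 = 4.200
  c=11: 11 × 0.33 = 3.630
Maximum at c = 8 (4.640 recruits).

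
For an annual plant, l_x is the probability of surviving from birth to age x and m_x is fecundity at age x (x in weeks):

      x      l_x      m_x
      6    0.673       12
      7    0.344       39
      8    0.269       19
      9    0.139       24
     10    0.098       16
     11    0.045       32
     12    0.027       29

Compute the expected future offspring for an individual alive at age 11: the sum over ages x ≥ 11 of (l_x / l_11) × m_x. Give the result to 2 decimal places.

l_11 = 0.045. Conditional survival from age 11 to x is l_x / l_11.
  x=11: (0.045/0.045) × 32 = 32.0000
  x=12: (0.027/0.045) × 29 = 17.4000
Sum = 32.0000 + 17.4000 = 49.4000

49.40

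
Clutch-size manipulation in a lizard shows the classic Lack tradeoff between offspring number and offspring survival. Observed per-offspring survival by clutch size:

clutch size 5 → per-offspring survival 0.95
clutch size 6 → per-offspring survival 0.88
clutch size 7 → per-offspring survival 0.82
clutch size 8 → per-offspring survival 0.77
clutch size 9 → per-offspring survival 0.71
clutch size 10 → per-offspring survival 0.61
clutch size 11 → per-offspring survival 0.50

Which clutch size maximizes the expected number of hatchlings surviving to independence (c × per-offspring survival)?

9

Expected hatchlings surviving to independence = c × s(c):
  c=5: 5 × 0.95 = 4.750
  c=6: 6 × 0.88 = 5.280
  c=7: 7 × 0.82 = 5.740
  c=8: 8 × 0.77 = 6.160
  c=9: 9 × 0.71 = 6.390
  c=10: 10 × 0.61 = 6.100
  c=11: 11 × 0.50 = 5.500
Maximum at c = 9 (6.390 hatchlings surviving to independence).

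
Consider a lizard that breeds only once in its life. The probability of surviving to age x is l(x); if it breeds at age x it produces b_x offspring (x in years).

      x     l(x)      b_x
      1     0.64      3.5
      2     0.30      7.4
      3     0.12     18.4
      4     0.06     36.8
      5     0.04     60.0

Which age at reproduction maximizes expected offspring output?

Expected offspring if breeding at age x = l(x) × b_x:
  age 1: 0.64 × 3.5 = 2.240
  age 2: 0.30 × 7.4 = 2.220
  age 3: 0.12 × 18.4 = 2.208
  age 4: 0.06 × 36.8 = 2.208
  age 5: 0.04 × 60.0 = 2.400
Maximum at age 5 (2.400).

5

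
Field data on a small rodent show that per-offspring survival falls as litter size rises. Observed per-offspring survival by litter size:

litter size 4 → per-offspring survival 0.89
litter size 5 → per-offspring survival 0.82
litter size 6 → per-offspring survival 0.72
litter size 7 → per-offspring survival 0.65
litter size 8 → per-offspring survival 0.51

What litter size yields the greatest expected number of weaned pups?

7

Expected weaned pups = c × s(c):
  c=4: 4 × 0.89 = 3.560
  c=5: 5 × 0.82 = 4.100
  c=6: 6 × 0.72 = 4.320
  c=7: 7 × 0.65 = 4.550
  c=8: 8 × 0.51 = 4.080
Maximum at c = 7 (4.550 weaned pups).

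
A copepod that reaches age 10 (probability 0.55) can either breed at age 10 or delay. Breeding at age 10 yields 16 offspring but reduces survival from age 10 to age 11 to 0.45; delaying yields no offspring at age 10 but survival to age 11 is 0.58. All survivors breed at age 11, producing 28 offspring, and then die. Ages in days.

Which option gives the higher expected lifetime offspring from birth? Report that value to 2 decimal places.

breed at age 10: R₀ = 0.55 × (16 + 0.45 × 28) = 0.55 × 28.6000 = 15.7300
delay to age 11: R₀ = 0.55 × (0.58 × 28) = 0.55 × 16.2400 = 8.9320
Higher: breed at age 10 (15.7300).

15.73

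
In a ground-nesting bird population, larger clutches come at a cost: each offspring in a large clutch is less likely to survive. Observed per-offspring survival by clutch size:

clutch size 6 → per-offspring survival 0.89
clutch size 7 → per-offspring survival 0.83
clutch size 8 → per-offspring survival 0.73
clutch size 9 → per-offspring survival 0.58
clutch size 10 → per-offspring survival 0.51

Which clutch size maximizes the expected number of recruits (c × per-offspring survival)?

8

Expected recruits = c × s(c):
  c=6: 6 × 0.89 = 5.340
  c=7: 7 × 0.83 = 5.810
  c=8: 8 × 0.73 = 5.840
  c=9: 9 × 0.58 = 5.220
  c=10: 10 × 0.51 = 5.100
Maximum at c = 8 (5.840 recruits).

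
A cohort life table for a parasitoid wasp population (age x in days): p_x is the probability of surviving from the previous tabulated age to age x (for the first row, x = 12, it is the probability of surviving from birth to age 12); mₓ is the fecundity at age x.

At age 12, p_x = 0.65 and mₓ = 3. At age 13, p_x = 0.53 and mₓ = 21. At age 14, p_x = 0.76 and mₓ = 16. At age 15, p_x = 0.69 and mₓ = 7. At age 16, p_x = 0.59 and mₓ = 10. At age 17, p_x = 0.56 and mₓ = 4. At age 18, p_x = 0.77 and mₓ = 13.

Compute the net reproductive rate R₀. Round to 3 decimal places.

Survivorship from birth: l_x = p_12·p_13·…·p_x.
  l_12 = 0.65000
  l_13 = 0.34450
  l_14 = 0.26182
  l_15 = 0.18066
  l_16 = 0.10659
  l_17 = 0.05969
  l_18 = 0.04596
R₀ = Σ l_x mₓ:
  age 12: 0.65000 × 3 = 1.9500
  age 13: 0.34450 × 21 = 7.2345
  age 14: 0.26182 × 16 = 4.1891
  age 15: 0.18066 × 7 = 1.2646
  age 16: 0.10659 × 10 = 1.0659
  age 17: 0.05969 × 4 = 0.2388
  age 18: 0.04596 × 13 = 0.5975
R₀ = 1.9500 + 7.2345 + 4.1891 + 1.2646 + 1.0659 + 0.2388 + 0.5975 = 16.5404

16.540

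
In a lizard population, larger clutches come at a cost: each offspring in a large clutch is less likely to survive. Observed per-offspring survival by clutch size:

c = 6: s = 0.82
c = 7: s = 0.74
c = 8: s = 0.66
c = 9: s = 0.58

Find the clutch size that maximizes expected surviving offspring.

Expected surviving offspring = c × s(c):
  c=6: 6 × 0.82 = 4.920
  c=7: 7 × 0.74 = 5.180
  c=8: 8 × 0.66 = 5.280
  c=9: 9 × 0.58 = 5.220
Maximum at c = 8 (5.280 surviving offspring).

8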